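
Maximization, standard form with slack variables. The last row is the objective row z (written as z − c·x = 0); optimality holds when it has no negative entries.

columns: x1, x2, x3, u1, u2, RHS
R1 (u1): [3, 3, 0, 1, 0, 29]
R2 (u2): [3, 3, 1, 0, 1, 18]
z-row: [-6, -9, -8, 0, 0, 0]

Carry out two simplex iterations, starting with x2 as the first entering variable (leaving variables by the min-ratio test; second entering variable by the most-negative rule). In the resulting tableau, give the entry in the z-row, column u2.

8

Ratio test on column x2 — row 1: 29/3 = 29/3; row 2: 18/3 = 6. Minimum is 6 at row 2 (u2 leaves); pivot element 3.
Divide row 2 by 3; eliminate column x2 from the other rows.
Second iteration: most negative z-row entry is -5 in column x3, so x3 enters.
Ratio test on column x3 — row 1: entry -1 ≤ 0; row 2: 6/(1/3) = 18. Minimum is 18 at row 2 (x2 leaves); pivot element 1/3.
Divide row 2 by 1/3; eliminate column x3 from the other rows.
After both pivots, the entry at the z-row, column u2 is 8.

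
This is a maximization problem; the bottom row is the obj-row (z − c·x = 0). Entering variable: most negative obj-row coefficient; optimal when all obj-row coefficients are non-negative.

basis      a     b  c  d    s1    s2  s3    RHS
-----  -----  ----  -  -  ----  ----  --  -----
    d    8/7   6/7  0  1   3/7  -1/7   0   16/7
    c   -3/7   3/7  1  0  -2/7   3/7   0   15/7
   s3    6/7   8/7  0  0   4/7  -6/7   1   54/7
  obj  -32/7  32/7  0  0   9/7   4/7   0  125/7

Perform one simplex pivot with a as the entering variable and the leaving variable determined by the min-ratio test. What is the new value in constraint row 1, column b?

Ratio test on column a — row 1: (16/7)/(8/7) = 2; row 2: entry -3/7 ≤ 0; row 3: (54/7)/(6/7) = 9. Minimum is 2 at row 1 (d leaves); pivot element 8/7.
Divide row 1 by 8/7; eliminate column a from the other rows.
In the new row 1, the b entry is the old entry divided by the pivot: (6/7)/(8/7) = 3/4.

3/4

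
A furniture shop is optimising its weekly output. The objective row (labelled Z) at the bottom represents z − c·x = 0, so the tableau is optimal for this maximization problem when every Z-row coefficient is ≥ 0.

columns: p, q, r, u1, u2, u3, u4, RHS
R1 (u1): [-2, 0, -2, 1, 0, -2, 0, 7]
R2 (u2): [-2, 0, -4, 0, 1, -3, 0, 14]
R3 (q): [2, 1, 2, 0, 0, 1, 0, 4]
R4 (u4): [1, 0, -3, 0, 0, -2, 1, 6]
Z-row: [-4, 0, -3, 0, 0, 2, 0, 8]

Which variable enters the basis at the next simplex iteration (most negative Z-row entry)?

Negative Z-row entries: p: -4, r: -3.
The most negative is -4 in column p, so p enters.

p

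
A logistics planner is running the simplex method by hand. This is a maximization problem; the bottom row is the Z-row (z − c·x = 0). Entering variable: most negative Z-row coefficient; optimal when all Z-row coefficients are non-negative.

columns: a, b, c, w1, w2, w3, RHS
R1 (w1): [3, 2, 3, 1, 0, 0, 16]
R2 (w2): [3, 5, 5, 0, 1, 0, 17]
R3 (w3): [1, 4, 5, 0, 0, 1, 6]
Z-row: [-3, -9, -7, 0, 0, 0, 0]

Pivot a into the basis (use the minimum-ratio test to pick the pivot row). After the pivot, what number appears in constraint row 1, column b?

2/3

Ratio test on column a — row 1: 16/3 = 16/3; row 2: 17/3 = 17/3; row 3: 6/1 = 6. Minimum is 16/3 at row 1 (w1 leaves); pivot element 3.
Divide row 1 by 3; eliminate column a from the other rows.
In the new row 1, the b entry is the old entry divided by the pivot: 2/3 = 2/3.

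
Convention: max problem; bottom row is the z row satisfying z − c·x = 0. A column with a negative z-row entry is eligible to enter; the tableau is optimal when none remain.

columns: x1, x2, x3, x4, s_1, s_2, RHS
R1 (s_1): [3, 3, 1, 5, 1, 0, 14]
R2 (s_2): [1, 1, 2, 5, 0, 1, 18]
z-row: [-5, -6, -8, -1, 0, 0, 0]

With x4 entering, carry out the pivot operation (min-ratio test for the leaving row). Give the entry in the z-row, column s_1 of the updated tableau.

Ratio test on column x4 — row 1: 14/5 = 14/5; row 2: 18/5 = 18/5. Minimum is 14/5 at row 1 (s_1 leaves); pivot element 5.
Divide row 1 by 5; eliminate column x4 from the other rows.
z-row update in column s_1: 0 − (-1)·(1/5) = 1/5.

1/5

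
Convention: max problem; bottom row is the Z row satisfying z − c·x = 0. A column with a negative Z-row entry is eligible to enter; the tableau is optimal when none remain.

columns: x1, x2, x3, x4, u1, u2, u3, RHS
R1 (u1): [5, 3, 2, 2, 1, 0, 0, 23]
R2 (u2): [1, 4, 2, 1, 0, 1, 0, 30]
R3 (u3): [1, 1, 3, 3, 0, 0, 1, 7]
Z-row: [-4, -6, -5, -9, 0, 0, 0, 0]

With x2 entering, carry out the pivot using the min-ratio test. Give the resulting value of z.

42

Ratio test on column x2 — row 1: 23/3 = 23/3; row 2: 30/4 = 15/2; row 3: 7/1 = 7. Minimum is 7 at row 3 (u3 leaves); pivot element 1.
Pivot on row 3; the Z-row RHS becomes 0 − (-6)·7 = 42.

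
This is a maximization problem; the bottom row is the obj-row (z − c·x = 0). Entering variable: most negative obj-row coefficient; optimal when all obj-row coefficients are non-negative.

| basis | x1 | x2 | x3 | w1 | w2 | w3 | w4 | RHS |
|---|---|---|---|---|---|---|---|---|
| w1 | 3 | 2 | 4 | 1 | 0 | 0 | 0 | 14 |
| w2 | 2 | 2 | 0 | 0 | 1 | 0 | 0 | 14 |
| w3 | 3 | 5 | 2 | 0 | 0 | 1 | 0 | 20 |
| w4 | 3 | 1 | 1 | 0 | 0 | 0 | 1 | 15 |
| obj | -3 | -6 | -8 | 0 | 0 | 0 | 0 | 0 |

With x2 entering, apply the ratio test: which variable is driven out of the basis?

Column x2 entries and ratios — w1: 14/2 = 7; w2: 14/2 = 7; w3: 20/5 = 4; w4: 15/1 = 15.
Smallest ratio is 4 in the row of w3, so w3 leaves.

w3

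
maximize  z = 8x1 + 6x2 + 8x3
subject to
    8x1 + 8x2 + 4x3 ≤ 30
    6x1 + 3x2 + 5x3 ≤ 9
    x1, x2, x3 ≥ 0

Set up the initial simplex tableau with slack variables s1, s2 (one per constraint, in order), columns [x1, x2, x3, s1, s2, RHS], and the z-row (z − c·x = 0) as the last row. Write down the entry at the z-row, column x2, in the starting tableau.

The z-row carries the negated objective coefficients: the x2 entry is -6.

-6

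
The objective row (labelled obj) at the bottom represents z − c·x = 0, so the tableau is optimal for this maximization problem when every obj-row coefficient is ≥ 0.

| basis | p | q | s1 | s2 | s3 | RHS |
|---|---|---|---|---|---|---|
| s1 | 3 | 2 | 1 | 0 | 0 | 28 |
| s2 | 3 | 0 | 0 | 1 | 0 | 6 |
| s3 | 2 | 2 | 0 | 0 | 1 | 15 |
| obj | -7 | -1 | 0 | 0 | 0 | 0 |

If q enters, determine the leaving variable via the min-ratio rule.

s3

Column q entries and ratios — s1: 28/2 = 14; s2: 0 ≤ 0, skip; s3: 15/2 = 15/2.
Smallest ratio is 15/2 in the row of s3, so s3 leaves.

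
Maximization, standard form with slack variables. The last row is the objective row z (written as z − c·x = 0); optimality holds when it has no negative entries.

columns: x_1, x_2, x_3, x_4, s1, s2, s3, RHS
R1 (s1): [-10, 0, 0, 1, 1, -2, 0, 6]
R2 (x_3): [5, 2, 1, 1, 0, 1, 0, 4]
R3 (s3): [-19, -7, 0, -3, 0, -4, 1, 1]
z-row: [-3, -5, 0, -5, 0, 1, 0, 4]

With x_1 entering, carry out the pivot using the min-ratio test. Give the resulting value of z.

32/5

Ratio test on column x_1 — row 1: entry -10 ≤ 0; row 2: 4/5 = 4/5; row 3: entry -19 ≤ 0. Minimum is 4/5 at row 2 (x_3 leaves); pivot element 5.
Pivot on row 2; the z-row RHS becomes 4 − (-3)·(4/5) = 32/5.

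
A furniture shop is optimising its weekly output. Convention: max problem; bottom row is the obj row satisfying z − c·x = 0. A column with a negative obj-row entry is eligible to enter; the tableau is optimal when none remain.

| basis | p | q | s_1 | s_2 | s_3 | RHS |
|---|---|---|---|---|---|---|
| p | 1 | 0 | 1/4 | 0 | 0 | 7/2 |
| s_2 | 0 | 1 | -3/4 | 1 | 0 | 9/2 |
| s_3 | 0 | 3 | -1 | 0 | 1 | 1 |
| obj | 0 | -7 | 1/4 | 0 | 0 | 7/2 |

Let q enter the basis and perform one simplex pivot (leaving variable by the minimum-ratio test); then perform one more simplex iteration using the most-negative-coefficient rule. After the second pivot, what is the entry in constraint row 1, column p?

Ratio test on column q — row 1: entry 0 ≤ 0; row 2: (9/2)/1 = 9/2; row 3: 1/3 = 1/3. Minimum is 1/3 at row 3 (s_3 leaves); pivot element 3.
Divide row 3 by 3; eliminate column q from the other rows.
Second iteration: most negative obj-row entry is -25/12 in column s_1, so s_1 enters.
Ratio test on column s_1 — row 1: (7/2)/(1/4) = 14; row 2: entry -5/12 ≤ 0; row 3: entry -1/3 ≤ 0. Minimum is 14 at row 1 (p leaves); pivot element 1/4.
Divide row 1 by 1/4; eliminate column s_1 from the other rows.
After both pivots, the entry at constraint row 1, column p is 4.

4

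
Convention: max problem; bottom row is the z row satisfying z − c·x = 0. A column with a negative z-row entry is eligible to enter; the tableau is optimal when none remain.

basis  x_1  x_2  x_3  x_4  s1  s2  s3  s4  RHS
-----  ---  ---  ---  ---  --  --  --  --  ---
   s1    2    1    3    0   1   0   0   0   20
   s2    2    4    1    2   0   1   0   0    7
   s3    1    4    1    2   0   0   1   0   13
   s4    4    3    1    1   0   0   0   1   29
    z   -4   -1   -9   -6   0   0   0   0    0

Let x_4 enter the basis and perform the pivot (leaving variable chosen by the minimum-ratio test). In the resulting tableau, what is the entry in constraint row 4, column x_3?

Ratio test on column x_4 — row 1: entry 0 ≤ 0; row 2: 7/2 = 7/2; row 3: 13/2 = 13/2; row 4: 29/1 = 29. Minimum is 7/2 at row 2 (s2 leaves); pivot element 2.
Divide row 2 by 2; eliminate column x_4 from the other rows.
Row 4 update in column x_3: 1 − 1·(1/2) = 1/2.

1/2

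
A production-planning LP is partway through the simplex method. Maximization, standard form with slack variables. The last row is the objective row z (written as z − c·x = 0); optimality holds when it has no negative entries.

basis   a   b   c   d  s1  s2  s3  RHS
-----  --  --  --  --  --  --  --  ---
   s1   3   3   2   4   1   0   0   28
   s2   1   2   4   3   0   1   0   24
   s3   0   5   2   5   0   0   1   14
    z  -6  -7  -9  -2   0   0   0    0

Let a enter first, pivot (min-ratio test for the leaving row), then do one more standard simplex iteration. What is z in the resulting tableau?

78

Ratio test on column a — row 1: 28/3 = 28/3; row 2: 24/1 = 24; row 3: entry 0 ≤ 0. Minimum is 28/3 at row 1 (s1 leaves); pivot element 3.
Pivot on row 1; the z-row RHS becomes 0 − (-6)·(28/3) = 56.
Next entering variable (most negative z-row entry -5): c.
Ratio test on column c — row 1: (28/3)/(2/3) = 14; row 2: (44/3)/(10/3) = 22/5; row 3: 14/2 = 7. Minimum is 22/5 at row 2 (s2 leaves); pivot element 10/3.
After the second pivot the z-row RHS is 56 − (-5)·(22/5) = 78.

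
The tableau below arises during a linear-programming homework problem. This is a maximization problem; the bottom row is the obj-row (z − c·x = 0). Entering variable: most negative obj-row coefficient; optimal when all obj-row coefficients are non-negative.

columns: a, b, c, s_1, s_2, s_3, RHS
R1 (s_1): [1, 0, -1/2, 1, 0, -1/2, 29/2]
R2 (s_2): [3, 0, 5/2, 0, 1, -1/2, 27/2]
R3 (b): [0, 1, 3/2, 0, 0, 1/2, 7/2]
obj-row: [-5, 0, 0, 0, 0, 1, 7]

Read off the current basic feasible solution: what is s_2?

s_2 is basic (row 2); its value is the RHS of that row, 27/2.

27/2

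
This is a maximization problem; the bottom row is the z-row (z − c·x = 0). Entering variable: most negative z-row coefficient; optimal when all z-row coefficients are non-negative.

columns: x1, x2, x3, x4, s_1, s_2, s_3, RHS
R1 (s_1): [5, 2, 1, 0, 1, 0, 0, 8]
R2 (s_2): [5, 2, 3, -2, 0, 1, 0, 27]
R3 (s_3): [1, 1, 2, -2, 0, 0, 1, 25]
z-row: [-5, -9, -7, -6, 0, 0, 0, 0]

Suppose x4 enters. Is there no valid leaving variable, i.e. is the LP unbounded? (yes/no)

yes

Every constraint-row entry in column x4 is ≤ 0, so increasing x4 is unbounded.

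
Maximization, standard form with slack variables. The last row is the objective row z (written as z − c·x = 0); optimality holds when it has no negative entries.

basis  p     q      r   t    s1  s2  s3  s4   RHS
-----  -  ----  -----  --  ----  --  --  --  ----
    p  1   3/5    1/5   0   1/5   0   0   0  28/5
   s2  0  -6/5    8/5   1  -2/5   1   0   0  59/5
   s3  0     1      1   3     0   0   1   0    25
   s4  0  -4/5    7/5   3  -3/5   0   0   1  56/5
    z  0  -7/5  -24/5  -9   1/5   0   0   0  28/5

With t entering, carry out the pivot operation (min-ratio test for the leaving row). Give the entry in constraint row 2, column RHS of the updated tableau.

Ratio test on column t — row 1: entry 0 ≤ 0; row 2: (59/5)/1 = 59/5; row 3: 25/3 = 25/3; row 4: (56/5)/3 = 56/15. Minimum is 56/15 at row 4 (s4 leaves); pivot element 3.
Divide row 4 by 3; eliminate column t from the other rows.
Row 2 update in column RHS: 59/5 − 1·(56/15) = 121/15.

121/15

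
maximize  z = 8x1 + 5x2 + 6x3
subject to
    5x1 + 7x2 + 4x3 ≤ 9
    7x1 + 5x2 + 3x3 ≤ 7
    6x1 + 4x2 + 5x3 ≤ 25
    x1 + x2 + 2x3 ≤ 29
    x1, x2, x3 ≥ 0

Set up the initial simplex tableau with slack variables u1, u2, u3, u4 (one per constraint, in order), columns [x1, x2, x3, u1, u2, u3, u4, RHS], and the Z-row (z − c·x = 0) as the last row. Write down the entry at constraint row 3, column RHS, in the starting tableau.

25

The RHS of constraint 3 is b_3 = 25.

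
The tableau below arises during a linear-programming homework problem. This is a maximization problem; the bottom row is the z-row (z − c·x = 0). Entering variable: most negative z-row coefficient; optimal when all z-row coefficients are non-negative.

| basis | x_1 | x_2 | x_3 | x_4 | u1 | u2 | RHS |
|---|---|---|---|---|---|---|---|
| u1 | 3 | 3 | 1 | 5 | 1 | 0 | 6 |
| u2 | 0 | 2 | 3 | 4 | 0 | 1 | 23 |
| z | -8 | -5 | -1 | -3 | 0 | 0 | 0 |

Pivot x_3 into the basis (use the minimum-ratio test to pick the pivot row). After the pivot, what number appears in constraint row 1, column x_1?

Ratio test on column x_3 — row 1: 6/1 = 6; row 2: 23/3 = 23/3. Minimum is 6 at row 1 (u1 leaves); pivot element 1.
Divide row 1 by 1; eliminate column x_3 from the other rows.
In the new row 1, the x_1 entry is the old entry divided by the pivot: 3/1 = 3.

3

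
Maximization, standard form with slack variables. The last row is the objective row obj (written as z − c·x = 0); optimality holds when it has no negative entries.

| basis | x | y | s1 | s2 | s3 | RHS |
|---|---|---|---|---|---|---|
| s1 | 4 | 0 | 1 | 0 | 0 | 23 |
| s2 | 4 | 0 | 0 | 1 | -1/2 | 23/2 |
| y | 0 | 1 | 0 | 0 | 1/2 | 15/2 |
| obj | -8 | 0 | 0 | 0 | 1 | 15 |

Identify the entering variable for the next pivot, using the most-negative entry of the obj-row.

x

Negative obj-row entries: x: -8.
The most negative is -8 in column x, so x enters.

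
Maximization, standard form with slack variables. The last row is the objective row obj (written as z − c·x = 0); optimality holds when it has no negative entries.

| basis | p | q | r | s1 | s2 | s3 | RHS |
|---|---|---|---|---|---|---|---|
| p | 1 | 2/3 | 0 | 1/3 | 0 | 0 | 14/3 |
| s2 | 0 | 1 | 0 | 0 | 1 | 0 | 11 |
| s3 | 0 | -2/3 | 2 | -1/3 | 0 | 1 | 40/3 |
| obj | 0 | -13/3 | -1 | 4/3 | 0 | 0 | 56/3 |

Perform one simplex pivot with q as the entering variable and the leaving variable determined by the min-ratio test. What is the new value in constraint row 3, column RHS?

Ratio test on column q — row 1: (14/3)/(2/3) = 7; row 2: 11/1 = 11; row 3: entry -2/3 ≤ 0. Minimum is 7 at row 1 (p leaves); pivot element 2/3.
Divide row 1 by 2/3; eliminate column q from the other rows.
Row 3 update in column RHS: 40/3 − (-2/3)·7 = 18.

18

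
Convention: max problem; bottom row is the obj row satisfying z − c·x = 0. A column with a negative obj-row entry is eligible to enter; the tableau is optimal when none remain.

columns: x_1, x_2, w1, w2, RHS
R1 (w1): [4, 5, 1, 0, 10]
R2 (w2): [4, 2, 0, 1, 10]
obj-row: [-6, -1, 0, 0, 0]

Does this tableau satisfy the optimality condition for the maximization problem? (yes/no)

The obj-row has a negative entry -6 in column x_1, so it is not optimal.

no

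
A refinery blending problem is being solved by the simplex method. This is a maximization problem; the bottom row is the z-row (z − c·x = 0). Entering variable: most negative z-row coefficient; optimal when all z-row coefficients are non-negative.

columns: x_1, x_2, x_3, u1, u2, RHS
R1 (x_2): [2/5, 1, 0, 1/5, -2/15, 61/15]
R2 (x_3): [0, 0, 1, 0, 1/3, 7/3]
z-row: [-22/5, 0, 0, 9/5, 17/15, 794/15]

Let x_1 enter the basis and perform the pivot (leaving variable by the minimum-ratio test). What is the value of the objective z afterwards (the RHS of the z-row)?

293/3

Ratio test on column x_1 — row 1: (61/15)/(2/5) = 61/6; row 2: entry 0 ≤ 0. Minimum is 61/6 at row 1 (x_2 leaves); pivot element 2/5.
Pivot on row 1; the z-row RHS becomes 794/15 − (-22/5)·(61/6) = 293/3.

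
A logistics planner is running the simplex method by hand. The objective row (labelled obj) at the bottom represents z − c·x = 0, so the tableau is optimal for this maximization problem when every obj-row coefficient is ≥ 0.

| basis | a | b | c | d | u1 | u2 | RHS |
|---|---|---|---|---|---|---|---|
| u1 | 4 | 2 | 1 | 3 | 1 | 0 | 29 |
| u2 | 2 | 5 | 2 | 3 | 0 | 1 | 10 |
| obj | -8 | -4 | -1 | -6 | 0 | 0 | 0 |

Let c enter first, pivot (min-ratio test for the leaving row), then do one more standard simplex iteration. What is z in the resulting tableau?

40

Ratio test on column c — row 1: 29/1 = 29; row 2: 10/2 = 5. Minimum is 5 at row 2 (u2 leaves); pivot element 2.
Pivot on row 2; the obj-row RHS becomes 0 − (-1)·5 = 5.
Next entering variable (most negative obj-row entry -7): a.
Ratio test on column a — row 1: 24/3 = 8; row 2: 5/1 = 5. Minimum is 5 at row 2 (c leaves); pivot element 1.
After the second pivot the obj-row RHS is 5 − (-7)·5 = 40.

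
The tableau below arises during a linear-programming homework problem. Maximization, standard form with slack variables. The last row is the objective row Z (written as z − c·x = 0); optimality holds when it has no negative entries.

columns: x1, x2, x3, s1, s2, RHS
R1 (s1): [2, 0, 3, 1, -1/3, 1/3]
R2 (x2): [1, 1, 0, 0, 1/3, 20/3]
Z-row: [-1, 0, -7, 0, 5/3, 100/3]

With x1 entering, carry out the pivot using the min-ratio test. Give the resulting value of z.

Ratio test on column x1 — row 1: (1/3)/2 = 1/6; row 2: (20/3)/1 = 20/3. Minimum is 1/6 at row 1 (s1 leaves); pivot element 2.
Pivot on row 1; the Z-row RHS becomes 100/3 − (-1)·(1/6) = 67/2.

67/2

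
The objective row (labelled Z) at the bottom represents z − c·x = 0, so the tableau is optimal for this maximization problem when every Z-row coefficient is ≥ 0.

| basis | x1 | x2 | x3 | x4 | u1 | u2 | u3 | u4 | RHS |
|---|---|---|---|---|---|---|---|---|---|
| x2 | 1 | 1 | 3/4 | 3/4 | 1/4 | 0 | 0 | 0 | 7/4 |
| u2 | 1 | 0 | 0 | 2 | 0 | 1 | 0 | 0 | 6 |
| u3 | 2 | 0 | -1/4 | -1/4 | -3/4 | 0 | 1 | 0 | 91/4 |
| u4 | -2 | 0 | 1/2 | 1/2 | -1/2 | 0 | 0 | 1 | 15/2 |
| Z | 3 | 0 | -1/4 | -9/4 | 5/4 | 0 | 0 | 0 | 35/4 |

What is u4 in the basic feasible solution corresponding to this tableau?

u4 is basic (row 4); its value is the RHS of that row, 15/2.

15/2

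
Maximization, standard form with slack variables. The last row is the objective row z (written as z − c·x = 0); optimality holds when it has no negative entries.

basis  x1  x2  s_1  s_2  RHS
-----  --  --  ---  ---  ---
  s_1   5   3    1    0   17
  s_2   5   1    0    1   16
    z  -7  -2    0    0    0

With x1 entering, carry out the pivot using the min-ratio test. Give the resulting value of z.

Ratio test on column x1 — row 1: 17/5 = 17/5; row 2: 16/5 = 16/5. Minimum is 16/5 at row 2 (s_2 leaves); pivot element 5.
Pivot on row 2; the z-row RHS becomes 0 − (-7)·(16/5) = 112/5.

112/5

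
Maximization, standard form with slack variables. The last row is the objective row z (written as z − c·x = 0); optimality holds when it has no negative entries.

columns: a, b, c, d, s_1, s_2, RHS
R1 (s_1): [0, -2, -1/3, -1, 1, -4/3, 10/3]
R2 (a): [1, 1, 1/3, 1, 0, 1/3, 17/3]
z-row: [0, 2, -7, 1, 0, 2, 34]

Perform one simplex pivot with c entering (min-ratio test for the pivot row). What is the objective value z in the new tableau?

Ratio test on column c — row 1: entry -1/3 ≤ 0; row 2: (17/3)/(1/3) = 17. Minimum is 17 at row 2 (a leaves); pivot element 1/3.
Pivot on row 2; the z-row RHS becomes 34 − (-7)·17 = 153.

153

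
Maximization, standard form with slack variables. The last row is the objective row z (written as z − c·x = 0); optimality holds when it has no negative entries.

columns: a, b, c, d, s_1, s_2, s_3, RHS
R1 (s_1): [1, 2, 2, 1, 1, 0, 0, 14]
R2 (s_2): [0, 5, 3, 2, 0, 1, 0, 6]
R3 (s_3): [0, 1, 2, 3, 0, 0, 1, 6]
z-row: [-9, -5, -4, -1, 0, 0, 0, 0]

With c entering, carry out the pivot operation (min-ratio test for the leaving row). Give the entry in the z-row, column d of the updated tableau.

5/3

Ratio test on column c — row 1: 14/2 = 7; row 2: 6/3 = 2; row 3: 6/2 = 3. Minimum is 2 at row 2 (s_2 leaves); pivot element 3.
Divide row 2 by 3; eliminate column c from the other rows.
z-row update in column d: -1 − (-4)·(2/3) = 5/3.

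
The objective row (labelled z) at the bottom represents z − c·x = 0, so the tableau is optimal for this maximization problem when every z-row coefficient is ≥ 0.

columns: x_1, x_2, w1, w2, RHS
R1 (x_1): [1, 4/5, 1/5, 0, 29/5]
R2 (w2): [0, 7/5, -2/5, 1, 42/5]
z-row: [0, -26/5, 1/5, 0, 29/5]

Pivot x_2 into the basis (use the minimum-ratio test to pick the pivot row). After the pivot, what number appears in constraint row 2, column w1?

Ratio test on column x_2 — row 1: (29/5)/(4/5) = 29/4; row 2: (42/5)/(7/5) = 6. Minimum is 6 at row 2 (w2 leaves); pivot element 7/5.
Divide row 2 by 7/5; eliminate column x_2 from the other rows.
In the new row 2, the w1 entry is the old entry divided by the pivot: (-2/5)/(7/5) = -2/7.

-2/7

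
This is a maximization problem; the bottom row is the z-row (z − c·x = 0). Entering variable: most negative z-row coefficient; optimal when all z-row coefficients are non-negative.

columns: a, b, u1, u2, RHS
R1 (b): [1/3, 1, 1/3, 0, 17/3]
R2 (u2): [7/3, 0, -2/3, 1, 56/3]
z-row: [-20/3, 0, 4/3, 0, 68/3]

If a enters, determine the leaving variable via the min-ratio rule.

Column a entries and ratios — b: (17/3)/(1/3) = 17; u2: (56/3)/(7/3) = 8.
Smallest ratio is 8 in the row of u2, so u2 leaves.

u2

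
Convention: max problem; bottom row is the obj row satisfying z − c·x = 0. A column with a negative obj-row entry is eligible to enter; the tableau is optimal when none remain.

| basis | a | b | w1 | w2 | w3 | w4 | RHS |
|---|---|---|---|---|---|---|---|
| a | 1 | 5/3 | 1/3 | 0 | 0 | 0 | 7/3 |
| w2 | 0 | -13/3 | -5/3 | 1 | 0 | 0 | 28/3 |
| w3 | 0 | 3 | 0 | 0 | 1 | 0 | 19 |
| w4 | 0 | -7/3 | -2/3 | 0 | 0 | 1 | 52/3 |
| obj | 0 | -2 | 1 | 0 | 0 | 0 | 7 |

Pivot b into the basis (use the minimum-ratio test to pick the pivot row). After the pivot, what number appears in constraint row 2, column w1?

Ratio test on column b — row 1: (7/3)/(5/3) = 7/5; row 2: entry -13/3 ≤ 0; row 3: 19/3 = 19/3; row 4: entry -7/3 ≤ 0. Minimum is 7/5 at row 1 (a leaves); pivot element 5/3.
Divide row 1 by 5/3; eliminate column b from the other rows.
Row 2 update in column w1: -5/3 − (-13/3)·(1/5) = -4/5.

-4/5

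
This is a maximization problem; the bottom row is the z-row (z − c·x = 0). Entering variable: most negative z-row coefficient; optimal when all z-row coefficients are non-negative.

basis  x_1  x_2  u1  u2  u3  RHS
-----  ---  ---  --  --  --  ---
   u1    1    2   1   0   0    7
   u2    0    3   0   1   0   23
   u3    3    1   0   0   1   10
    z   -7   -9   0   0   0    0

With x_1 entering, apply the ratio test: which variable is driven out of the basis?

Column x_1 entries and ratios — u1: 7/1 = 7; u2: 0 ≤ 0, skip; u3: 10/3 = 10/3.
Smallest ratio is 10/3 in the row of u3, so u3 leaves.

u3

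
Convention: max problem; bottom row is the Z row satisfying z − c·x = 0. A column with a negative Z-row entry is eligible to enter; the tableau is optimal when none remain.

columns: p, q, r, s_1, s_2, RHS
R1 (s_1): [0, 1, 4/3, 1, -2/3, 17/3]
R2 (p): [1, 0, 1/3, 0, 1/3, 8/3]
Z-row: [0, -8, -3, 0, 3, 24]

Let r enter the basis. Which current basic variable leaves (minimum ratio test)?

s_1

Column r entries and ratios — s_1: (17/3)/(4/3) = 17/4; p: (8/3)/(1/3) = 8.
Smallest ratio is 17/4 in the row of s_1, so s_1 leaves.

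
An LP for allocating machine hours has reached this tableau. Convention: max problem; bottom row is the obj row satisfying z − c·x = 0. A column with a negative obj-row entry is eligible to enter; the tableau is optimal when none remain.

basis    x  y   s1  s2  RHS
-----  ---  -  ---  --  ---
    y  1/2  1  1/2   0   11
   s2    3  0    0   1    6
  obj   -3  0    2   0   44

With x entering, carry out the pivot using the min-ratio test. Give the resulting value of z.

50

Ratio test on column x — row 1: 11/(1/2) = 22; row 2: 6/3 = 2. Minimum is 2 at row 2 (s2 leaves); pivot element 3.
Pivot on row 2; the obj-row RHS becomes 44 − (-3)·2 = 50.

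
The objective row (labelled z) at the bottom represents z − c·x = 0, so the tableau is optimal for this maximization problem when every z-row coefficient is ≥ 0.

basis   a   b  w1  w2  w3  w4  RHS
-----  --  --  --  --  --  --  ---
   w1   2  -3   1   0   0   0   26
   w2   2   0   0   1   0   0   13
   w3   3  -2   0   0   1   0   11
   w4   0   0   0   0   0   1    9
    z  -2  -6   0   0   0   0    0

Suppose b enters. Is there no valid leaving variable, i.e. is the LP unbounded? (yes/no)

yes

Every constraint-row entry in column b is ≤ 0, so increasing b is unbounded.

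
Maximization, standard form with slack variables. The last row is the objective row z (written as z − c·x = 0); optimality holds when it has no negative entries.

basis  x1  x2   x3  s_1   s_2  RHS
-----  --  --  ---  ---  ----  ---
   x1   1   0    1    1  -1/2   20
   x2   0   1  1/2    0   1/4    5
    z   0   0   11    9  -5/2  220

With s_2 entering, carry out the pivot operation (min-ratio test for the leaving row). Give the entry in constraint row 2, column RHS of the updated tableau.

20

Ratio test on column s_2 — row 1: entry -1/2 ≤ 0; row 2: 5/(1/4) = 20. Minimum is 20 at row 2 (x2 leaves); pivot element 1/4.
Divide row 2 by 1/4; eliminate column s_2 from the other rows.
In the new row 2, the RHS entry is the old entry divided by the pivot: 5/(1/4) = 20.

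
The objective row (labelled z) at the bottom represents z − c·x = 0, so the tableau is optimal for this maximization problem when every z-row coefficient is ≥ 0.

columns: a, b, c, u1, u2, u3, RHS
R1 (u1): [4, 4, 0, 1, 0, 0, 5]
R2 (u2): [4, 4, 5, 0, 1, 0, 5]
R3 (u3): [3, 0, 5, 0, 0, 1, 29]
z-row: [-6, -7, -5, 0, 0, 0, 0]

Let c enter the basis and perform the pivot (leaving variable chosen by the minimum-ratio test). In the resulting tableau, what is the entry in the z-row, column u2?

1

Ratio test on column c — row 1: entry 0 ≤ 0; row 2: 5/5 = 1; row 3: 29/5 = 29/5. Minimum is 1 at row 2 (u2 leaves); pivot element 5.
Divide row 2 by 5; eliminate column c from the other rows.
z-row update in column u2: 0 − (-5)·(1/5) = 1.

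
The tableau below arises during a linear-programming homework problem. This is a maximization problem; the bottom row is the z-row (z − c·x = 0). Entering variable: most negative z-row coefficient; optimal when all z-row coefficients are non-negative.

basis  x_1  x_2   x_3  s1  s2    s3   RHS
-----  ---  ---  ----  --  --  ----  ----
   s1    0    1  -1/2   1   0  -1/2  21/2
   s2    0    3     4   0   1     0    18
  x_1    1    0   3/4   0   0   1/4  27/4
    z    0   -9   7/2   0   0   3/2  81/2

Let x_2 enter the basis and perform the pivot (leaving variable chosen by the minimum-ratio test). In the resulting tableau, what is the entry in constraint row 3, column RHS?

27/4

Ratio test on column x_2 — row 1: (21/2)/1 = 21/2; row 2: 18/3 = 6; row 3: entry 0 ≤ 0. Minimum is 6 at row 2 (s2 leaves); pivot element 3.
Divide row 2 by 3; eliminate column x_2 from the other rows.
Row 3 update in column RHS: 27/4 − 0·6 = 27/4.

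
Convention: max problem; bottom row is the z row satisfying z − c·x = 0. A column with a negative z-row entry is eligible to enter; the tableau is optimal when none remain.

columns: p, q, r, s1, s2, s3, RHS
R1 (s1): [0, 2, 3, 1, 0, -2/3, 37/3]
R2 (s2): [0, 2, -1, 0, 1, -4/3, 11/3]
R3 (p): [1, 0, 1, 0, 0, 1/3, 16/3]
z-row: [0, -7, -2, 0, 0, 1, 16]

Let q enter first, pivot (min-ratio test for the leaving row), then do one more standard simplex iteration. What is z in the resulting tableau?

Ratio test on column q — row 1: (37/3)/2 = 37/6; row 2: (11/3)/2 = 11/6; row 3: entry 0 ≤ 0. Minimum is 11/6 at row 2 (s2 leaves); pivot element 2.
Pivot on row 2; the z-row RHS becomes 16 − (-7)·(11/6) = 173/6.
Next entering variable (most negative z-row entry -11/2): r.
Ratio test on column r — row 1: (26/3)/4 = 13/6; row 2: entry -1/2 ≤ 0; row 3: (16/3)/1 = 16/3. Minimum is 13/6 at row 1 (s1 leaves); pivot element 4.
After the second pivot the z-row RHS is 173/6 − (-11/2)·(13/6) = 163/4.

163/4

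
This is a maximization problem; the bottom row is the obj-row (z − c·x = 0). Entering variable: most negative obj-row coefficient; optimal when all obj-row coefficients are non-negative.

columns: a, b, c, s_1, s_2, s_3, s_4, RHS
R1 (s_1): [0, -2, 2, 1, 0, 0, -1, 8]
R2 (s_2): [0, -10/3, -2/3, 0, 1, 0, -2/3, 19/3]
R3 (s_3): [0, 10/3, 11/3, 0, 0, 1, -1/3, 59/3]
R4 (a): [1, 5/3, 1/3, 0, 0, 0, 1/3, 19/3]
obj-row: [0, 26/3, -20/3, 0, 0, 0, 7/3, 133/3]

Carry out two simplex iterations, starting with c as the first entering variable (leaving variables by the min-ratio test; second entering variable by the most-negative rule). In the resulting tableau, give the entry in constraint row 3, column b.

Ratio test on column c — row 1: 8/2 = 4; row 2: entry -2/3 ≤ 0; row 3: (59/3)/(11/3) = 59/11; row 4: (19/3)/(1/3) = 19. Minimum is 4 at row 1 (s_1 leaves); pivot element 2.
Divide row 1 by 2; eliminate column c from the other rows.
Second iteration: most negative obj-row entry is -1 in column s_4, so s_4 enters.
Ratio test on column s_4 — row 1: entry -1/2 ≤ 0; row 2: entry -1 ≤ 0; row 3: 5/(3/2) = 10/3; row 4: 5/(1/2) = 10. Minimum is 10/3 at row 3 (s_3 leaves); pivot element 3/2.
Divide row 3 by 3/2; eliminate column s_4 from the other rows.
After both pivots, the entry at constraint row 3, column b is 14/3.

14/3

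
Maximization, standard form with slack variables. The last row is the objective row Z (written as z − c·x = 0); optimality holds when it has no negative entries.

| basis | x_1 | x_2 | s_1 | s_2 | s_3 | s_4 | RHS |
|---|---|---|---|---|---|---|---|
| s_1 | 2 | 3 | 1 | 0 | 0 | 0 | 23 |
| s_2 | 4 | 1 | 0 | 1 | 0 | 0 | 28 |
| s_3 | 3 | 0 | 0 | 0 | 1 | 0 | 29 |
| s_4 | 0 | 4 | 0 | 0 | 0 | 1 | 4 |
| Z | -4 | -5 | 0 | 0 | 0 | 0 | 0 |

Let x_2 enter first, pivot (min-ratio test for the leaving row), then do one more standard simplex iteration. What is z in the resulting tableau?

Ratio test on column x_2 — row 1: 23/3 = 23/3; row 2: 28/1 = 28; row 3: entry 0 ≤ 0; row 4: 4/4 = 1. Minimum is 1 at row 4 (s_4 leaves); pivot element 4.
Pivot on row 4; the Z-row RHS becomes 0 − (-5)·1 = 5.
Next entering variable (most negative Z-row entry -4): x_1.
Ratio test on column x_1 — row 1: 20/2 = 10; row 2: 27/4 = 27/4; row 3: 29/3 = 29/3; row 4: entry 0 ≤ 0. Minimum is 27/4 at row 2 (s_2 leaves); pivot element 4.
After the second pivot the Z-row RHS is 5 − (-4)·(27/4) = 32.

32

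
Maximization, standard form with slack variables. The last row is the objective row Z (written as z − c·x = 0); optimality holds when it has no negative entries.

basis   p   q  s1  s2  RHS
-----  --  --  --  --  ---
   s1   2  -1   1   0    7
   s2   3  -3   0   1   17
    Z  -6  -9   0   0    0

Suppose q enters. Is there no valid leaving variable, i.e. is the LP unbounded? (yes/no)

Every constraint-row entry in column q is ≤ 0, so increasing q is unbounded.

yes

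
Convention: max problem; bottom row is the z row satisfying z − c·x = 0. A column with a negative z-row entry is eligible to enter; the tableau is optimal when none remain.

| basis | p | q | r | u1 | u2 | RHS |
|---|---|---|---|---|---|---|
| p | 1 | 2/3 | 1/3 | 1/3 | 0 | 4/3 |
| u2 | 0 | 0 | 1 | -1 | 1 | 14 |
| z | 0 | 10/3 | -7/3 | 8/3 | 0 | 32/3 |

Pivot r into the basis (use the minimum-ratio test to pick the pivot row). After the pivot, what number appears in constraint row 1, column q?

Ratio test on column r — row 1: (4/3)/(1/3) = 4; row 2: 14/1 = 14. Minimum is 4 at row 1 (p leaves); pivot element 1/3.
Divide row 1 by 1/3; eliminate column r from the other rows.
In the new row 1, the q entry is the old entry divided by the pivot: (2/3)/(1/3) = 2.

2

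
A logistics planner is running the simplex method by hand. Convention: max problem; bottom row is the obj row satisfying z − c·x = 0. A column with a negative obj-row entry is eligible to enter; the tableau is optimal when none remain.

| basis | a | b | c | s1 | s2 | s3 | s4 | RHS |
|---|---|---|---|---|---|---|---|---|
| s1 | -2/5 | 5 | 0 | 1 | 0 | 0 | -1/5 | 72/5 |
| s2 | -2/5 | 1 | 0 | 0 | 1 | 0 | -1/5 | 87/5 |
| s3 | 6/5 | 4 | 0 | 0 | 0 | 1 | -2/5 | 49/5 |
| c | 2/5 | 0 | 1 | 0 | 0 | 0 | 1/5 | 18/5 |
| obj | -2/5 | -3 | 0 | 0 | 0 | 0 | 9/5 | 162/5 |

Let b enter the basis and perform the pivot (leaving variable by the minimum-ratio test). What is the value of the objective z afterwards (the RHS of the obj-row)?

159/4

Ratio test on column b — row 1: (72/5)/5 = 72/25; row 2: (87/5)/1 = 87/5; row 3: (49/5)/4 = 49/20; row 4: entry 0 ≤ 0. Minimum is 49/20 at row 3 (s3 leaves); pivot element 4.
Pivot on row 3; the obj-row RHS becomes 162/5 − (-3)·(49/20) = 159/4.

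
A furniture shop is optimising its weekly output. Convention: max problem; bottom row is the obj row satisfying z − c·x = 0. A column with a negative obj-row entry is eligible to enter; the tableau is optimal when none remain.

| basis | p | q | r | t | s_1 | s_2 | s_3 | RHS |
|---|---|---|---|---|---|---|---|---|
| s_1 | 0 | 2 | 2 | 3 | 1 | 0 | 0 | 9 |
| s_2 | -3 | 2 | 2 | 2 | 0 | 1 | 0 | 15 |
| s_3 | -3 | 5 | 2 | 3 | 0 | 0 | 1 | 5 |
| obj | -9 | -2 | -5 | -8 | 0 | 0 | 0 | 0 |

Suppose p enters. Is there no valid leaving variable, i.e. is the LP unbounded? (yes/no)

yes

Every constraint-row entry in column p is ≤ 0, so increasing p is unbounded.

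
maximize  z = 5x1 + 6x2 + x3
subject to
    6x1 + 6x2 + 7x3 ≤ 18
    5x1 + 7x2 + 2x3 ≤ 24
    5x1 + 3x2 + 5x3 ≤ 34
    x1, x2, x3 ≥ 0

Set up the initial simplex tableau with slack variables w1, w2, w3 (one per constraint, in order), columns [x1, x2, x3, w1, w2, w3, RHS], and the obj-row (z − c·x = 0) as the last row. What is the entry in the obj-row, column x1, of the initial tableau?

The obj-row carries the negated objective coefficients: the x1 entry is -5.

-5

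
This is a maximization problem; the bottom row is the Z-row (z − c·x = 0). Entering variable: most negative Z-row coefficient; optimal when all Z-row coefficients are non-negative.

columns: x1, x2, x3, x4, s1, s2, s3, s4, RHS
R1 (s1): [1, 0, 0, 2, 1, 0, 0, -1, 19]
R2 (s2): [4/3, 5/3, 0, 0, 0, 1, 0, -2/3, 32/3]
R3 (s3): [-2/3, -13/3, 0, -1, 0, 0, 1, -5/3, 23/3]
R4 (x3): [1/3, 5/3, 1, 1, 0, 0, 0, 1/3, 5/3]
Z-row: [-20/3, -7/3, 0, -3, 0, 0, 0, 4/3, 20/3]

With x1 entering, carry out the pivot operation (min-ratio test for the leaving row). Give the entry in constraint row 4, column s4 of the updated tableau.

Ratio test on column x1 — row 1: 19/1 = 19; row 2: (32/3)/(4/3) = 8; row 3: entry -2/3 ≤ 0; row 4: (5/3)/(1/3) = 5. Minimum is 5 at row 4 (x3 leaves); pivot element 1/3.
Divide row 4 by 1/3; eliminate column x1 from the other rows.
In the new row 4, the s4 entry is the old entry divided by the pivot: (1/3)/(1/3) = 1.

1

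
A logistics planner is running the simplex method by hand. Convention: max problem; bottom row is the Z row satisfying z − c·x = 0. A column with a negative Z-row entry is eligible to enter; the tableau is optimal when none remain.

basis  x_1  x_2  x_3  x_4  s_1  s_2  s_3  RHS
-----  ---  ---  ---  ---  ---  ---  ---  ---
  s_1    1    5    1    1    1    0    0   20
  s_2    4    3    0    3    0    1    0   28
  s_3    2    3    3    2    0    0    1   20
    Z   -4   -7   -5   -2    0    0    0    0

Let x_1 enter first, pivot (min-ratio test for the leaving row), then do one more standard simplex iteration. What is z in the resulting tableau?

Ratio test on column x_1 — row 1: 20/1 = 20; row 2: 28/4 = 7; row 3: 20/2 = 10. Minimum is 7 at row 2 (s_2 leaves); pivot element 4.
Pivot on row 2; the Z-row RHS becomes 0 − (-4)·7 = 28.
Next entering variable (most negative Z-row entry -5): x_3.
Ratio test on column x_3 — row 1: 13/1 = 13; row 2: entry 0 ≤ 0; row 3: 6/3 = 2. Minimum is 2 at row 3 (s_3 leaves); pivot element 3.
After the second pivot the Z-row RHS is 28 − (-5)·2 = 38.

38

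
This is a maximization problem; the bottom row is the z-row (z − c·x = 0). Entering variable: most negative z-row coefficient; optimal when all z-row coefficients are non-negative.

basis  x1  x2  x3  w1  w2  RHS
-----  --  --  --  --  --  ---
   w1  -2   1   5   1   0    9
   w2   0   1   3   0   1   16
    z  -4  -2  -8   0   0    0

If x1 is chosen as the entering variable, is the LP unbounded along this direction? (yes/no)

Every constraint-row entry in column x1 is ≤ 0, so increasing x1 is unbounded.

yes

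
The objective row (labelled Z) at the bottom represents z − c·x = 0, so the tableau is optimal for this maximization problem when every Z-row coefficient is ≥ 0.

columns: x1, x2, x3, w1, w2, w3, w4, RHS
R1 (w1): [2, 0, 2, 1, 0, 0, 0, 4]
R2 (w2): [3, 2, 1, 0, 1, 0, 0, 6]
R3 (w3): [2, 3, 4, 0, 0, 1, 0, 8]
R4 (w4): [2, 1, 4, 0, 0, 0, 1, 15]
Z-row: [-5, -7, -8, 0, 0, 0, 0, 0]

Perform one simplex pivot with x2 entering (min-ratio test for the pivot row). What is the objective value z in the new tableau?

Ratio test on column x2 — row 1: entry 0 ≤ 0; row 2: 6/2 = 3; row 3: 8/3 = 8/3; row 4: 15/1 = 15. Minimum is 8/3 at row 3 (w3 leaves); pivot element 3.
Pivot on row 3; the Z-row RHS becomes 0 − (-7)·(8/3) = 56/3.

56/3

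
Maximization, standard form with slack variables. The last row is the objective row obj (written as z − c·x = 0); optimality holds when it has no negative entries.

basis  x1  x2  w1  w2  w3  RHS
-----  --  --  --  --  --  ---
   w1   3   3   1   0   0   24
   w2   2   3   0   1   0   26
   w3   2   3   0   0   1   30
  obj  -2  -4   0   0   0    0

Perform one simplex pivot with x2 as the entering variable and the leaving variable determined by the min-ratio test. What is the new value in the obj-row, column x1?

2

Ratio test on column x2 — row 1: 24/3 = 8; row 2: 26/3 = 26/3; row 3: 30/3 = 10. Minimum is 8 at row 1 (w1 leaves); pivot element 3.
Divide row 1 by 3; eliminate column x2 from the other rows.
obj-row update in column x1: -2 − (-4)·1 = 2.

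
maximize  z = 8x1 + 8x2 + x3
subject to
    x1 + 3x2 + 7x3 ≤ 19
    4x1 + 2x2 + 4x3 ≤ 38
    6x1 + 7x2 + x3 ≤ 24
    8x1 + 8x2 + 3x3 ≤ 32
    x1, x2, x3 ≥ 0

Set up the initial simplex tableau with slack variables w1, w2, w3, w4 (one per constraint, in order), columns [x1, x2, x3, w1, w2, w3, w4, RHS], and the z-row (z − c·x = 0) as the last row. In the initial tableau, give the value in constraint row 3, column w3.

Slack w3 belongs to constraint 3; its column is the unit vector e_3, so the entry in row 3 is 1.

1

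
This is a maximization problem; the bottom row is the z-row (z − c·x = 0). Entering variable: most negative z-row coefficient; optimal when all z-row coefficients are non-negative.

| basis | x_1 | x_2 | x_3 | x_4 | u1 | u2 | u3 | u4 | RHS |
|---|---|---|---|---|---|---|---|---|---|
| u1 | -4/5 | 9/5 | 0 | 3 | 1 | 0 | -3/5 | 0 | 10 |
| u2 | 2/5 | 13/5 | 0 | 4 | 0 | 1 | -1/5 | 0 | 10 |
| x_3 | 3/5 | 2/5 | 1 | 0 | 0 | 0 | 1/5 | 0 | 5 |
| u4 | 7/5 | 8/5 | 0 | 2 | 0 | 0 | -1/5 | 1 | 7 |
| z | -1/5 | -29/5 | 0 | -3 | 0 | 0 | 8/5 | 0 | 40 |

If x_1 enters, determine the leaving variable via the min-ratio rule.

u4

Column x_1 entries and ratios — u1: -4/5 ≤ 0, skip; u2: 10/(2/5) = 25; x_3: 5/(3/5) = 25/3; u4: 7/(7/5) = 5.
Smallest ratio is 5 in the row of u4, so u4 leaves.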